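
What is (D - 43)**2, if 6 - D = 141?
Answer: 31684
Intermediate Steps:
D = -135 (D = 6 - 1*141 = 6 - 141 = -135)
(D - 43)**2 = (-135 - 43)**2 = (-178)**2 = 31684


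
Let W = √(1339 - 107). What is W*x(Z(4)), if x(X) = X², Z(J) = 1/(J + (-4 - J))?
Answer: √77/4 ≈ 2.1937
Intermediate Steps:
Z(J) = -¼ (Z(J) = 1/(-4) = -¼)
W = 4*√77 (W = √1232 = 4*√77 ≈ 35.100)
W*x(Z(4)) = (4*√77)*(-¼)² = (4*√77)*(1/16) = √77/4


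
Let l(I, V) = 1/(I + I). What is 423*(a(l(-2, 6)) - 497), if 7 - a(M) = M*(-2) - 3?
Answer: -412425/2 ≈ -2.0621e+5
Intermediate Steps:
l(I, V) = 1/(2*I)
a(M) = 10 + 2*M (a(M) = 7 - (M*(-2) - 3) = 7 - (-2*M - 3) = 7 - (-3 - 2*M) = 7 + (3 + 2*M) = 10 + 2*M)
423*(a(l(-2, 6)) - 497) = 423*((10 + 2*((½)/(-2))) - 497) = 423*((10 + 2*((½)*(-½))) - 497) = 423*((10 + 2*(-¼)) - 497) = 423*((10 - ½) - 497) = 423*(19/2 - 497) = 423*(-975/2) = -412425/2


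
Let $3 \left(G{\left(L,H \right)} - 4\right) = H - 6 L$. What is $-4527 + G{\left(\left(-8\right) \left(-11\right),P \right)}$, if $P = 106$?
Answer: $- \frac{13991}{3} \approx -4663.7$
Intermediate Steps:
$G{\left(L,H \right)} = 4 - 2 L + \frac{H}{3}$ ($G{\left(L,H \right)} = 4 + \frac{H - 6 L}{3} = 4 + \left(- 2 L + \frac{H}{3}\right) = 4 - 2 L + \frac{H}{3}$)
$-4527 + G{\left(\left(-8\right) \left(-11\right),P \right)} = -4527 + \left(4 - 2 \left(\left(-8\right) \left(-11\right)\right) + \frac{1}{3} \cdot 106\right) = -4527 + \left(4 - 176 + \frac{106}{3}\right) = -4527 - \frac{410}{3} = - \frac{13991}{3}$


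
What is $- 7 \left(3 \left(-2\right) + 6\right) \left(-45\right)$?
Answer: $0$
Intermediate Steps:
$- 7 \left(3 \left(-2\right) + 6\right) \left(-45\right) = - 7 \left(-6 + 6\right) \left(-45\right) = \left(-7\right) 0 \left(-45\right) = 0 \left(-45\right) = 0$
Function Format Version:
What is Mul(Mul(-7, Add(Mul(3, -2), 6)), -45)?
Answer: 0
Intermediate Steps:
Mul(Mul(-7, Add(Mul(3, -2), 6)), -45) = Mul(Mul(-7, Add(-6, 6)), -45) = Mul(Mul(-7, 0), -45) = Mul(0, -45) = 0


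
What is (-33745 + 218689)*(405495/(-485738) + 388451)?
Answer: 17448079906549896/242869 ≈ 7.1841e+10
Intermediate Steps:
(-33745 + 218689)*(405495/(-485738) + 388451) = 184944*(405495*(-1/485738) + 388451) = 184944*(-405495/485738 + 388451) = 184944*(188685006343/485738) = 17448079906549896/242869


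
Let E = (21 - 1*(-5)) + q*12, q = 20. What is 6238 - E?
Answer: 5972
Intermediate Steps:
E = 266 (E = (21 - 1*(-5)) + 20*12 = (21 + 5) + 240 = 26 + 240 = 266)
6238 - E = 6238 - 1*266 = 6238 - 266 = 5972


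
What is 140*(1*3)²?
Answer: 1260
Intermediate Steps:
140*(1*3)² = 140*3² = 140*9 = 1260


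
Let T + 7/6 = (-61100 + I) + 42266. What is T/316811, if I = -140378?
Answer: -955279/1900866 ≈ -0.50255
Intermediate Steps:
T = -955279/6 (T = -7/6 + ((-61100 - 140378) + 42266) = -7/6 + (-201478 + 42266) = -7/6 - 159212 = -955279/6 ≈ -1.5921e+5)
T/316811 = -955279/6/316811 = -955279/6*1/316811 = -955279/1900866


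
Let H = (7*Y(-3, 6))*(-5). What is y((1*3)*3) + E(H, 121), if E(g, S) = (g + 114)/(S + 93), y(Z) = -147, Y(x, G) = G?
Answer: -15777/107 ≈ -147.45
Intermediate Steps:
H = -210 (H = (7*6)*(-5) = 42*(-5) = -210)
E(g, S) = (114 + g)/(93 + S)
y((1*3)*3) + E(H, 121) = -147 + (114 - 210)/(93 + 121) = -147 - 96/214 = -147 + (1/214)*(-96) = -147 - 48/107 = -15777/107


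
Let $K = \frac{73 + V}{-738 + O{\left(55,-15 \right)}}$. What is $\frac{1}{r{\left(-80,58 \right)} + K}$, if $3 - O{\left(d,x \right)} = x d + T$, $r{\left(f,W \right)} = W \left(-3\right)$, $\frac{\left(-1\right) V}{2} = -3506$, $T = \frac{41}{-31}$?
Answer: $- \frac{2831}{272959} \approx -0.010372$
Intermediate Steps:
$T = - \frac{41}{31}$ ($T = 41 \left(- \frac{1}{31}\right) = - \frac{41}{31} \approx -1.3226$)
$V = 7012$ ($V = \left(-2\right) \left(-3506\right) = 7012$)
$r{\left(f,W \right)} = - 3 W$
$O{\left(d,x \right)} = \frac{134}{31} - d x$ ($O{\left(d,x \right)} = 3 - \left(x d - \frac{41}{31}\right) = 3 - \left(d x - \frac{41}{31}\right) = 3 - \left(- \frac{41}{31} + d x\right) = \frac{134}{31} - d x$)
$K = \frac{219635}{2831}$ ($K = \frac{73 + 7012}{-738 - \left(- \frac{134}{31} + 55 \left(-15\right)\right)} = \frac{7085}{-738 + \left(\frac{134}{31} + 825\right)} = \frac{7085}{-738 + \frac{25709}{31}} = \frac{7085}{\frac{2831}{31}} = 7085 \cdot \frac{31}{2831} = \frac{219635}{2831} \approx 77.582$)
$\frac{1}{r{\left(-80,58 \right)} + K} = \frac{1}{\left(-3\right) 58 + \frac{219635}{2831}} = \frac{1}{-174 + \frac{219635}{2831}} = \frac{1}{- \frac{272959}{2831}} = - \frac{2831}{272959}$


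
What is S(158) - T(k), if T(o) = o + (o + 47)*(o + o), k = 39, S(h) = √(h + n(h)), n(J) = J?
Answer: -6747 + 2*√79 ≈ -6729.2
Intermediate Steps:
S(h) = √2*√h (S(h) = √(h + h) = √(2*h) = √2*√h)
T(o) = o + 2*o*(47 + o) (T(o) = o + (47 + o)*(2*o) = o + 2*o*(47 + o))
S(158) - T(k) = √2*√158 - 39*(95 + 2*39) = 2*√79 - 39*(95 + 78) = 2*√79 - 39*173 = 2*√79 - 1*6747 = 2*√79 - 6747 = -6747 + 2*√79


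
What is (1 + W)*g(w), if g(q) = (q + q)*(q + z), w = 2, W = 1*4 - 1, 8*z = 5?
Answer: 42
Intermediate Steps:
z = 5/8 (z = (⅛)*5 = 5/8 ≈ 0.62500)
W = 3 (W = 4 - 1 = 3)
g(q) = 2*q*(5/8 + q) (g(q) = (q + q)*(q + 5/8) = (2*q)*(5/8 + q) = 2*q*(5/8 + q))
(1 + W)*g(w) = (1 + 3)*((¼)*2*(5 + 8*2)) = 4*((¼)*2*(5 + 16)) = 4*((¼)*2*21) = 4*(21/2) = 42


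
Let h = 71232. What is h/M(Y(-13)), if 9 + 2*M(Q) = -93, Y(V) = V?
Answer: -23744/17 ≈ -1396.7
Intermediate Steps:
M(Q) = -51 (M(Q) = -9/2 + (½)*(-93) = -9/2 - 93/2 = -51)
h/M(Y(-13)) = 71232/(-51) = 71232*(-1/51) = -23744/17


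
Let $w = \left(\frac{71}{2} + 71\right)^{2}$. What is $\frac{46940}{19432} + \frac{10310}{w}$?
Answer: $\frac{732749135}{220402602} \approx 3.3246$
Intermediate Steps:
$w = \frac{45369}{4}$ ($w = \left(71 \cdot \frac{1}{2} + 71\right)^{2} = \left(\frac{71}{2} + 71\right)^{2} = \left(\frac{213}{2}\right)^{2} = \frac{45369}{4} \approx 11342.0$)
$\frac{46940}{19432} + \frac{10310}{w} = \frac{46940}{19432} + \frac{10310}{\frac{45369}{4}} = 46940 \cdot \frac{1}{19432} + 10310 \cdot \frac{4}{45369} = \frac{11735}{4858} + \frac{41240}{45369} = \frac{732749135}{220402602}$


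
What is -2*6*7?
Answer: -84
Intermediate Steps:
-2*6*7 = -12*7 = -84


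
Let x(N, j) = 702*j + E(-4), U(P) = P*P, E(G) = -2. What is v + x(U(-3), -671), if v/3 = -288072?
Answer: -1335260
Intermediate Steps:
v = -864216 (v = 3*(-288072) = -864216)
U(P) = P²
x(N, j) = -2 + 702*j (x(N, j) = 702*j - 2 = -2 + 702*j)
v + x(U(-3), -671) = -864216 + (-2 + 702*(-671)) = -864216 + (-2 - 471042) = -864216 - 471044 = -1335260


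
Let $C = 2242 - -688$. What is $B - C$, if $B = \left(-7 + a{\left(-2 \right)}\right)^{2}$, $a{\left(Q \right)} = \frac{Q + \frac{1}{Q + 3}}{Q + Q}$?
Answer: $- \frac{46151}{16} \approx -2884.4$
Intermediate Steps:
$a{\left(Q \right)} = \frac{Q + \frac{1}{3 + Q}}{2 Q}$
$C = 2930$ ($C = 2242 + 688 = 2930$)
$B = \frac{729}{16}$ ($B = \left(-7 + \frac{1 + \left(-2\right)^{2} + 3 \left(-2\right)}{2 \left(-2\right) \left(3 - 2\right)}\right)^{2} = \left(-7 + \frac{1}{2} \left(- \frac{1}{2}\right) 1^{-1} \left(1 + 4 - 6\right)\right)^{2} = \left(-7 + \frac{1}{2} \left(- \frac{1}{2}\right) 1 \left(-1\right)\right)^{2} = \left(-7 + \frac{1}{4}\right)^{2} = \left(- \frac{27}{4}\right)^{2} = \frac{729}{16} \approx 45.563$)
$B - C = \frac{729}{16} - 2930 = - \frac{46151}{16}$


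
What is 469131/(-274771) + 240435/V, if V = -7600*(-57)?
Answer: -9144198921/7935386480 ≈ -1.1523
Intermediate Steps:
V = 433200
469131/(-274771) + 240435/V = 469131/(-274771) + 240435/433200 = 469131*(-1/274771) + 240435*(1/433200) = -469131/274771 + 16029/28880 = -9144198921/7935386480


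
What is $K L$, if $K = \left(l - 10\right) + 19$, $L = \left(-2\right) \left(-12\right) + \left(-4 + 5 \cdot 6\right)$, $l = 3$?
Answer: $600$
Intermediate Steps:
$L = 50$ ($L = 24 + \left(-4 + 30\right) = 24 + 26 = 50$)
$K = 12$ ($K = \left(3 - 10\right) + 19 = -7 + 19 = 12$)
$K L = 12 \cdot 50 = 600$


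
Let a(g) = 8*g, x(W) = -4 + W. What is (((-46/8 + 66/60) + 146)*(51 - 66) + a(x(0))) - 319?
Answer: -9885/4 ≈ -2471.3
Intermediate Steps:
(((-46/8 + 66/60) + 146)*(51 - 66) + a(x(0))) - 319 = (((-46/8 + 66/60) + 146)*(51 - 66) + 8*(-4 + 0)) - 319 = (((-46*⅛ + 66*(1/60)) + 146)*(-15) + 8*(-4)) - 319 = (((-23/4 + 11/10) + 146)*(-15) - 32) - 319 = ((-93/20 + 146)*(-15) - 32) - 319 = ((2827/20)*(-15) - 32) - 319 = (-8481/4 - 32) - 319 = -8609/4 - 319 = -9885/4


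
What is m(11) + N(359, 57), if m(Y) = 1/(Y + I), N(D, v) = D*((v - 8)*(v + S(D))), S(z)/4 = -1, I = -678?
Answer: 621859440/667 ≈ 9.3232e+5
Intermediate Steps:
S(z) = -4 (S(z) = 4*(-1) = -4)
N(D, v) = D*(-8 + v)*(-4 + v) (N(D, v) = D*((v - 8)*(v - 4)) = D*((-8 + v)*(-4 + v)) = D*(-8 + v)*(-4 + v))
m(Y) = 1/(-678 + Y) (m(Y) = 1/(Y - 678) = 1/(-678 + Y))
m(11) + N(359, 57) = 1/(-678 + 11) + 359*(32 + 57**2 - 12*57) = 1/(-667) + 359*(32 + 3249 - 684) = -1/667 + 359*2597 = -1/667 + 932323 = 621859440/667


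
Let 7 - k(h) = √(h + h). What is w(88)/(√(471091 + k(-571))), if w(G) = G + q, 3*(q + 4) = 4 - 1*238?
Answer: 6/√(471098 - I*√1142) ≈ 0.0087417 + 3.1354e-7*I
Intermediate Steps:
q = -82 (q = -4 + (4 - 1*238)/3 = -4 + (4 - 238)/3 = -4 + (⅓)*(-234) = -4 - 78 = -82)
k(h) = 7 - √2*√h (k(h) = 7 - √(h + h) = 7 - √(2*h) = 7 - √2*√h)
w(G) = -82 + G (w(G) = G - 82 = -82 + G)
w(88)/(√(471091 + k(-571))) = (-82 + 88)/(√(471091 + (7 - √2*√(-571)))) = 6/(√(471091 + (7 - √2*I*√571))) = 6/(√(471091 + (7 - I*√1142))) = 6/(√(471098 - I*√1142)) = 6/√(471098 - I*√1142)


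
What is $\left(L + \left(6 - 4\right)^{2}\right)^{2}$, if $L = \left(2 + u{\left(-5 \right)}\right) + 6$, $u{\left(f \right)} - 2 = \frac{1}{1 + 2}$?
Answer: $\frac{1849}{9} \approx 205.44$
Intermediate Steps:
$u{\left(f \right)} = \frac{7}{3}$ ($u{\left(f \right)} = 2 + \frac{1}{1 + 2} = 2 + \frac{1}{3} = \frac{7}{3}$)
$L = \frac{31}{3}$ ($L = \left(2 + \frac{7}{3}\right) + 6 = \frac{13}{3} + 6 = \frac{31}{3} \approx 10.333$)
$\left(L + \left(6 - 4\right)^{2}\right)^{2} = \left(\frac{31}{3} + \left(6 - 4\right)^{2}\right)^{2} = \left(\frac{31}{3} + 2^{2}\right)^{2} = \left(\frac{31}{3} + 4\right)^{2} = \left(\frac{43}{3}\right)^{2} = \frac{1849}{9}$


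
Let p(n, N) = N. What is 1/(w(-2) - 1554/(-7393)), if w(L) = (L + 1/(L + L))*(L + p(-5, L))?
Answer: 7393/68091 ≈ 0.10858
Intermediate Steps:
w(L) = 2*L*(L + 1/(2*L)) (w(L) = (L + 1/(L + L))*(L + L) = (L + 1/(2*L))*(2*L) = 2*L*(L + 1/(2*L)))
1/(w(-2) - 1554/(-7393)) = 1/((1 + 2*(-2)²) - 1554/(-7393)) = 1/((1 + 2*4) - 1554*(-1/7393)) = 1/((1 + 8) + 1554/7393) = 1/(9 + 1554/7393) = 1/(68091/7393) = 7393/68091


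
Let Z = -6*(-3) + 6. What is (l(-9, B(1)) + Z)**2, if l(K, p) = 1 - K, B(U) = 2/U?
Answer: 1156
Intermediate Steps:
Z = 24 (Z = 18 + 6 = 24)
(l(-9, B(1)) + Z)**2 = ((1 - 1*(-9)) + 24)**2 = ((1 + 9) + 24)**2 = (10 + 24)**2 = 34**2 = 1156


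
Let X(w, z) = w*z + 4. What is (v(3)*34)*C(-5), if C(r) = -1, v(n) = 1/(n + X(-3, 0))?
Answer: -34/7 ≈ -4.8571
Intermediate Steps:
X(w, z) = 4 + w*z
v(n) = 1/(4 + n) (v(n) = 1/(n + (4 - 3*0)) = 1/(n + (4 + 0)) = 1/(n + 4) = 1/(4 + n))
(v(3)*34)*C(-5) = (34/(4 + 3))*(-1) = (34/7)*(-1) = -34/7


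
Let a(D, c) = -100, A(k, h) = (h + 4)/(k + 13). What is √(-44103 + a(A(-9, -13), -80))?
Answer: I*√44203 ≈ 210.25*I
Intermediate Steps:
A(k, h) = (4 + h)/(13 + k)
√(-44103 + a(A(-9, -13), -80)) = √(-44103 - 100) = √(-44203) = I*√44203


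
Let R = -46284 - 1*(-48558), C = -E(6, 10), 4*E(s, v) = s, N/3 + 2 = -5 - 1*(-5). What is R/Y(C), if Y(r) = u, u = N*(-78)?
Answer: 379/78 ≈ 4.8590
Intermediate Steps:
N = -6 (N = -6 + 3*(-5 - 1*(-5)) = -6 + 3*(-5 + 5) = -6 + 3*0 = -6 + 0 = -6)
E(s, v) = s/4
u = 468 (u = -6*(-78) = 468)
C = -3/2 (C = -6/4 = -1*3/2 = -3/2 ≈ -1.5000)
Y(r) = 468
R = 2274 (R = -46284 + 48558 = 2274)
R/Y(C) = 2274/468 = 2274*(1/468) = 379/78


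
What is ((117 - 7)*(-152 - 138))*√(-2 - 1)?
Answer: -31900*I*√3 ≈ -55252.0*I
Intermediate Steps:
((117 - 7)*(-152 - 138))*√(-2 - 1) = (110*(-290))*√(-3) = -31900*I*√3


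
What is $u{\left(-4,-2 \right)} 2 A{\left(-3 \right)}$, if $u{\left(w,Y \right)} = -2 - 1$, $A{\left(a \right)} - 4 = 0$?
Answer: $-24$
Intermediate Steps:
$A{\left(a \right)} = 4$ ($A{\left(a \right)} = 4 + 0 = 4$)
$u{\left(w,Y \right)} = -3$
$u{\left(-4,-2 \right)} 2 A{\left(-3 \right)} = \left(-3\right) 2 \cdot 4 = \left(-6\right) 4 = -24$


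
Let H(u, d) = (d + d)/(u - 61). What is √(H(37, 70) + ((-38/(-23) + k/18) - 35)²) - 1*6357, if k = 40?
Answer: -6357 + √165049186/414 ≈ -6326.0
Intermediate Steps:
H(u, d) = 2*d/(-61 + u) (H(u, d) = (2*d)/(-61 + u) = 2*d/(-61 + u))
√(H(37, 70) + ((-38/(-23) + k/18) - 35)²) - 1*6357 = √(2*70/(-61 + 37) + ((-38/(-23) + 40/18) - 35)²) - 1*6357 = √(2*70/(-24) + ((-38*(-1/23) + 40*(1/18)) - 35)²) - 6357 = √(2*70*(-1/24) + ((38/23 + 20/9) - 35)²) - 6357 = √(-35/6 + (802/207 - 35)²) - 6357 = √(-35/6 + (-6443/207)²) - 6357 = √(-35/6 + 41512249/42849) - 6357 = √(82524593/85698) - 6357 = √165049186/414 - 6357 = -6357 + √165049186/414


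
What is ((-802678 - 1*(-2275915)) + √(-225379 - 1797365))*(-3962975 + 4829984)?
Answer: 1277309738133 + 1734018*I*√505686 ≈ 1.2773e+12 + 1.2331e+9*I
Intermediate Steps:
((-802678 - 1*(-2275915)) + √(-225379 - 1797365))*(-3962975 + 4829984) = ((-802678 + 2275915) + √(-2022744))*867009 = (1473237 + 2*I*√505686)*867009 = 1277309738133 + 1734018*I*√505686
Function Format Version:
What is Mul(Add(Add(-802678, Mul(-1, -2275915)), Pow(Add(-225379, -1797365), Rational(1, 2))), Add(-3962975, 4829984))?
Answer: Add(1277309738133, Mul(1734018, I, Pow(505686, Rational(1, 2)))) ≈ Add(1.2773e+12, Mul(1.2331e+9, I))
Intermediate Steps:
Mul(Add(Add(-802678, Mul(-1, -2275915)), Pow(Add(-225379, -1797365), Rational(1, 2))), Add(-3962975, 4829984)) = Mul(Add(Add(-802678, 2275915), Pow(-2022744, Rational(1, 2))), 867009) = Mul(Add(1473237, Mul(2, I, Pow(505686, Rational(1, 2)))), 867009) = Add(1277309738133, Mul(1734018, I, Pow(505686, Rational(1, 2))))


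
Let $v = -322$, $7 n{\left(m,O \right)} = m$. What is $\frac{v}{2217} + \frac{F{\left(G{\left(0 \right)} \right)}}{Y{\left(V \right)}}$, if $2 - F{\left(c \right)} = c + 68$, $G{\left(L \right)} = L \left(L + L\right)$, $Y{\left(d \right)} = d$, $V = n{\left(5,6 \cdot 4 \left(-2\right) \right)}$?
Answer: $- \frac{1025864}{11085} \approx -92.545$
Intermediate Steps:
$n{\left(m,O \right)} = \frac{m}{7}$
$V = \frac{5}{7}$ ($V = \frac{1}{7} \cdot 5 = \frac{5}{7} \approx 0.71429$)
$G{\left(L \right)} = 2 L^{2}$ ($G{\left(L \right)} = L 2 L = 2 L^{2}$)
$F{\left(c \right)} = -66 - c$ ($F{\left(c \right)} = 2 - \left(c + 68\right) = 2 - \left(68 + c\right) = -66 - c$)
$\frac{v}{2217} + \frac{F{\left(G{\left(0 \right)} \right)}}{Y{\left(V \right)}} = - \frac{322}{2217} + \frac{-66 - 2 \cdot 0^{2}}{\frac{5}{7}} = \left(-322\right) \frac{1}{2217} + \left(-66 - 2 \cdot 0\right) \frac{7}{5} = - \frac{322}{2217} + \left(-66 - 0\right) \frac{7}{5} = - \frac{322}{2217} + \left(-66 + 0\right) \frac{7}{5} = - \frac{322}{2217} - \frac{462}{5} = - \frac{1025864}{11085}$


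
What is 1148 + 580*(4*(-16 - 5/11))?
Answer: -407292/11 ≈ -37027.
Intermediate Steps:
1148 + 580*(4*(-16 - 5/11)) = 1148 + 580*(4*(-181/11)) = 1148 + 580*(-724/11) = 1148 - 419920/11 = -407292/11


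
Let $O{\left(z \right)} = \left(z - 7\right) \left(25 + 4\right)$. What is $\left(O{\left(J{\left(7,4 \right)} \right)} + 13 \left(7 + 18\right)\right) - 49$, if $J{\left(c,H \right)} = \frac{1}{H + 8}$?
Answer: $\frac{905}{12} \approx 75.417$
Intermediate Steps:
$J{\left(c,H \right)} = \frac{1}{8 + H}$
$O{\left(z \right)} = -203 + 29 z$ ($O{\left(z \right)} = \left(-7 + z\right) 29 = -203 + 29 z$)
$\left(O{\left(J{\left(7,4 \right)} \right)} + 13 \left(7 + 18\right)\right) - 49 = \left(\left(-203 + \frac{29}{8 + 4}\right) + 13 \left(7 + 18\right)\right) - 49 = \left(\left(-203 + \frac{29}{12}\right) + 13 \cdot 25\right) - 49 = \left(\left(-203 + 29 \cdot \frac{1}{12}\right) + 325\right) - 49 = \left(\left(-203 + \frac{29}{12}\right) + 325\right) - 49 = \left(- \frac{2407}{12} + 325\right) - 49 = \frac{1493}{12} - 49 = \frac{905}{12}$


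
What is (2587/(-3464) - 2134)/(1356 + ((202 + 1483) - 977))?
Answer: -2464921/2383232 ≈ -1.0343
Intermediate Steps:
(2587/(-3464) - 2134)/(1356 + ((202 + 1483) - 977)) = (2587*(-1/3464) - 2134)/(1356 + (1685 - 977)) = (-2587/3464 - 2134)/(1356 + 708) = -7394763/3464/2064 = -7394763/3464*1/2064 = -2464921/2383232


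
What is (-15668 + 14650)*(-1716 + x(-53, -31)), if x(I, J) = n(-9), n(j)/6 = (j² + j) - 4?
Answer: 1331544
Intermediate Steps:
n(j) = -24 + 6*j + 6*j² (n(j) = 6*((j² + j) - 4) = 6*((j + j²) - 4) = 6*(-4 + j + j²) = -24 + 6*j + 6*j²)
x(I, J) = 408 (x(I, J) = -24 + 6*(-9) + 6*(-9)² = -24 - 54 + 6*81 = -24 - 54 + 486 = 408)
(-15668 + 14650)*(-1716 + x(-53, -31)) = (-15668 + 14650)*(-1716 + 408) = -1018*(-1308) = 1331544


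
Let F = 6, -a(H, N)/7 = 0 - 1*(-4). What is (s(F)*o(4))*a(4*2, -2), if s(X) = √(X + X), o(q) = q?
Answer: -224*√3 ≈ -387.98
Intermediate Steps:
a(H, N) = -28 (a(H, N) = -7*(0 - 1*(-4)) = -7*(0 + 4) = -7*4 = -28)
s(X) = √2*√X (s(X) = √(2*X) = √2*√X)
(s(F)*o(4))*a(4*2, -2) = ((√2*√6)*4)*(-28) = ((2*√3)*4)*(-28) = (8*√3)*(-28) = -224*√3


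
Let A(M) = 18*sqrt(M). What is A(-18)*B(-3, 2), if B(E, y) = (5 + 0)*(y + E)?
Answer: -270*I*sqrt(2) ≈ -381.84*I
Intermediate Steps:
B(E, y) = 5*E + 5*y (B(E, y) = 5*(E + y) = 5*E + 5*y)
A(-18)*B(-3, 2) = (18*sqrt(-18))*(5*(-3) + 5*2) = (18*(3*I*sqrt(2)))*(-15 + 10) = (54*I*sqrt(2))*(-5) = -270*I*sqrt(2)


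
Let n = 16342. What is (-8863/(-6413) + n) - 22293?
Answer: -38154900/6413 ≈ -5949.6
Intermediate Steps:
(-8863/(-6413) + n) - 22293 = (-8863/(-6413) + 16342) - 22293 = (-8863*(-1/6413) + 16342) - 22293 = (8863/6413 + 16342) - 22293 = 104810109/6413 - 22293 = -38154900/6413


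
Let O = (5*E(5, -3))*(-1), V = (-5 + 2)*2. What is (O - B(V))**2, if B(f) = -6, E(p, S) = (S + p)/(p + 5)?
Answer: 25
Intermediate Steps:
E(p, S) = (S + p)/(5 + p)
V = -6 (V = -3*2 = -6)
O = -1 (O = (5*((-3 + 5)/(5 + 5)))*(-1) = (5*(2/10))*(-1) = (5*((1/10)*2))*(-1) = (5*(1/5))*(-1) = 1*(-1) = -1)
(O - B(V))**2 = (-1 - 1*(-6))**2 = (-1 + 6)**2 = 5**2 = 25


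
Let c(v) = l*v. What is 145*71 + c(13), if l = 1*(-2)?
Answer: 10269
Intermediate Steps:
l = -2
c(v) = -2*v
145*71 + c(13) = 145*71 - 2*13 = 10295 - 26 = 10269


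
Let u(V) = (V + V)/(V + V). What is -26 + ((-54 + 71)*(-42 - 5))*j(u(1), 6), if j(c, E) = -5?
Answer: 3969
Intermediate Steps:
u(V) = 1 (u(V) = (2*V)/((2*V)) = (2*V)*(1/(2*V)) = 1)
-26 + ((-54 + 71)*(-42 - 5))*j(u(1), 6) = -26 + ((-54 + 71)*(-42 - 5))*(-5) = -26 + (17*(-47))*(-5) = -26 - 799*(-5) = -26 + 3995 = 3969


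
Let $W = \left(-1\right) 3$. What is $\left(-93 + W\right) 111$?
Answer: $-10656$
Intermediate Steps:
$W = -3$
$\left(-93 + W\right) 111 = \left(-93 - 3\right) 111 = \left(-96\right) 111 = -10656$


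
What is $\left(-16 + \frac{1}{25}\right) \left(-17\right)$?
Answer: $\frac{6783}{25} \approx 271.32$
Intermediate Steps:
$\left(-16 + \frac{1}{25}\right) \left(-17\right) = \left(- \frac{399}{25}\right) \left(-17\right) = \frac{6783}{25}$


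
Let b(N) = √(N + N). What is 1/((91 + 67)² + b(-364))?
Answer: 6241/155800506 - I*√182/311601012 ≈ 4.0058e-5 - 4.3295e-8*I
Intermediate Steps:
b(N) = √2*√N (b(N) = √(2*N) = √2*√N)
1/((91 + 67)² + b(-364)) = 1/((91 + 67)² + √2*√(-364)) = 1/(158² + √2*(2*I*√91)) = 1/(24964 + 2*I*√182)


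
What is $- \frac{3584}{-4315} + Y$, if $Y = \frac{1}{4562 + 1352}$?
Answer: $\frac{21200091}{25518910} \approx 0.83076$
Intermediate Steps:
$Y = \frac{1}{5914} \approx 0.00016909$
$- \frac{3584}{-4315} + Y = - \frac{3584}{-4315} + \frac{1}{5914} = \left(-3584\right) \left(- \frac{1}{4315}\right) + \frac{1}{5914} = \frac{3584}{4315} + \frac{1}{5914} = \frac{21200091}{25518910}$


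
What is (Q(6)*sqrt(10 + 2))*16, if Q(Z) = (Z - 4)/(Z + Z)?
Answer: 16*sqrt(3)/3 ≈ 9.2376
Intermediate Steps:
Q(Z) = (-4 + Z)/(2*Z) (Q(Z) = (-4 + Z)/((2*Z)) = (-4 + Z)*(1/(2*Z)) = (-4 + Z)/(2*Z))
(Q(6)*sqrt(10 + 2))*16 = (((1/2)*(-4 + 6)/6)*sqrt(10 + 2))*16 = (((1/2)*(1/6)*2)*sqrt(12))*16 = ((2*sqrt(3))/6)*16 = (sqrt(3)/3)*16 = 16*sqrt(3)/3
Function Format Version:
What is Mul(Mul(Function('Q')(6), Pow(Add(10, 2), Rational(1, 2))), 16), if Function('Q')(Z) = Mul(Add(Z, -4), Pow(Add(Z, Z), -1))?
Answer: Mul(Rational(16, 3), Pow(3, Rational(1, 2))) ≈ 9.2376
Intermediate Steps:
Function('Q')(Z) = Mul(Rational(1, 2), Pow(Z, -1), Add(-4, Z)) (Function('Q')(Z) = Mul(Add(-4, Z), Pow(Mul(2, Z), -1)) = Mul(Add(-4, Z), Mul(Rational(1, 2), Pow(Z, -1))) = Mul(Rational(1, 2), Pow(Z, -1), Add(-4, Z)))
Mul(Mul(Function('Q')(6), Pow(Add(10, 2), Rational(1, 2))), 16) = Mul(Mul(Mul(Rational(1, 2), Pow(6, -1), Add(-4, 6)), Pow(Add(10, 2), Rational(1, 2))), 16) = Mul(Mul(Mul(Rational(1, 2), Rational(1, 6), 2), Pow(12, Rational(1, 2))), 16) = Mul(Mul(Rational(1, 6), Mul(2, Pow(3, Rational(1, 2)))), 16) = Mul(Mul(Rational(1, 3), Pow(3, Rational(1, 2))), 16) = Mul(Rational(16, 3), Pow(3, Rational(1, 2)))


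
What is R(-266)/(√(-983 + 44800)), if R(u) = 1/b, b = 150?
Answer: √43817/6572550 ≈ 3.1848e-5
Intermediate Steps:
R(u) = 1/150
R(-266)/(√(-983 + 44800)) = 1/(150*(√(-983 + 44800))) = 1/(150*(√43817)) = (√43817/43817)/150 = √43817/6572550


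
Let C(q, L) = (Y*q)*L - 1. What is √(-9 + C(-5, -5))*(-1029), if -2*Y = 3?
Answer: -1029*I*√190/2 ≈ -7091.9*I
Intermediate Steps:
Y = -3/2 (Y = -½*3 = -3/2 ≈ -1.5000)
C(q, L) = -1 - 3*L*q/2 (C(q, L) = (-3*q/2)*L - 1 = -3*L*q/2 - 1 = -1 - 3*L*q/2)
√(-9 + C(-5, -5))*(-1029) = √(-9 + (-1 - 3/2*(-5)*(-5)))*(-1029) = √(-9 + (-1 - 75/2))*(-1029) = √(-9 - 77/2)*(-1029) = √(-95/2)*(-1029) = (I*√190/2)*(-1029) = -1029*I*√190/2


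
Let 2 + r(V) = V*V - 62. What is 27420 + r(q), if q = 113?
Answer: 40125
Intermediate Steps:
r(V) = -64 + V² (r(V) = -2 + (V*V - 62) = -2 + (V² - 62) = -2 + (-62 + V²) = -64 + V²)
27420 + r(q) = 27420 + (-64 + 113²) = 27420 + (-64 + 12769) = 27420 + 12705 = 40125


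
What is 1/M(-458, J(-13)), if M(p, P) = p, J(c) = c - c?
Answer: -1/458 ≈ -0.0021834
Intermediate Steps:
J(c) = 0
1/M(-458, J(-13)) = 1/(-458) = -1/458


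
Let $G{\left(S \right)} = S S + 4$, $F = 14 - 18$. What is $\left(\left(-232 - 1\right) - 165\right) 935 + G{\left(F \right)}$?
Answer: $-372110$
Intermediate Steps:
$F = -4$
$G{\left(S \right)} = 4 + S^{2}$ ($G{\left(S \right)} = S^{2} + 4 = 4 + S^{2}$)
$\left(\left(-232 - 1\right) - 165\right) 935 + G{\left(F \right)} = \left(\left(-232 - 1\right) - 165\right) 935 + \left(4 + \left(-4\right)^{2}\right) = \left(-233 - 165\right) 935 + \left(4 + 16\right) = \left(-398\right) 935 + 20 = -372130 + 20 = -372110$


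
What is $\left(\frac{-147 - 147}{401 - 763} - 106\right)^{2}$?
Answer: $\frac{362483521}{32761} \approx 11064.0$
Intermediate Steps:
$\left(\frac{-147 - 147}{401 - 763} - 106\right)^{2} = \left(- \frac{294}{-362} - 106\right)^{2} = \left(\left(-294\right) \left(- \frac{1}{362}\right) - 106\right)^{2} = \left(\frac{147}{181} - 106\right)^{2} = \left(- \frac{19039}{181}\right)^{2} = \frac{362483521}{32761}$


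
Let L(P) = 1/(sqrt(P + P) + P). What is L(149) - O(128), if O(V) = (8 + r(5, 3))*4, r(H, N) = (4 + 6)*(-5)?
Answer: 24697/147 - sqrt(298)/21903 ≈ 168.01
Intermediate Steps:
L(P) = 1/(P + sqrt(2)*sqrt(P)) (L(P) = 1/(sqrt(2*P) + P) = 1/(sqrt(2)*sqrt(P) + P) = 1/(P + sqrt(2)*sqrt(P)))
r(H, N) = -50 (r(H, N) = 10*(-5) = -50)
O(V) = -168 (O(V) = (8 - 50)*4 = -42*4 = -168)
L(149) - O(128) = 1/(149 + sqrt(2)*sqrt(149)) - 1*(-168) = 1/(149 + sqrt(298)) + 168 = 168 + 1/(149 + sqrt(298))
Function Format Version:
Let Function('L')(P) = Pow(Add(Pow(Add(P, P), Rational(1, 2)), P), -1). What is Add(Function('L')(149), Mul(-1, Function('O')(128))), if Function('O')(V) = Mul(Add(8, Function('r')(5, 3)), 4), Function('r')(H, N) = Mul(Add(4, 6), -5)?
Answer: Add(Rational(24697, 147), Mul(Rational(-1, 21903), Pow(298, Rational(1, 2)))) ≈ 168.01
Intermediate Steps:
Function('L')(P) = Pow(Add(P, Mul(Pow(2, Rational(1, 2)), Pow(P, Rational(1, 2)))), -1) (Function('L')(P) = Pow(Add(Pow(Mul(2, P), Rational(1, 2)), P), -1) = Pow(Add(Mul(Pow(2, Rational(1, 2)), Pow(P, Rational(1, 2))), P), -1) = Pow(Add(P, Mul(Pow(2, Rational(1, 2)), Pow(P, Rational(1, 2)))), -1))
Function('r')(H, N) = -50 (Function('r')(H, N) = Mul(10, -5) = -50)
Function('O')(V) = -168 (Function('O')(V) = Mul(Add(8, -50), 4) = Mul(-42, 4) = -168)
Add(Function('L')(149), Mul(-1, Function('O')(128))) = Add(Pow(Add(149, Mul(Pow(2, Rational(1, 2)), Pow(149, Rational(1, 2)))), -1), Mul(-1, -168)) = Add(Pow(Add(149, Pow(298, Rational(1, 2))), -1), 168) = Add(168, Pow(Add(149, Pow(298, Rational(1, 2))), -1))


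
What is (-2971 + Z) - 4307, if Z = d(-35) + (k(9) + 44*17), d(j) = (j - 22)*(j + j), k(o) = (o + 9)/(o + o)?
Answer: -2539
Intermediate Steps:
k(o) = (9 + o)/(2*o) (k(o) = (9 + o)/((2*o)) = (9 + o)*(1/(2*o)) = (9 + o)/(2*o))
d(j) = 2*j*(-22 + j) (d(j) = (-22 + j)*(2*j) = 2*j*(-22 + j))
Z = 4739 (Z = 2*(-35)*(-22 - 35) + ((½)*(9 + 9)/9 + 44*17) = 2*(-35)*(-57) + ((½)*(⅑)*18 + 748) = 3990 + (1 + 748) = 3990 + 749 = 4739)
(-2971 + Z) - 4307 = (-2971 + 4739) - 4307 = 1768 - 4307 = -2539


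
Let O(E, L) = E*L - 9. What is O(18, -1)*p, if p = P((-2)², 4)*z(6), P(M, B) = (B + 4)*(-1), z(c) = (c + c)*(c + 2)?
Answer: 20736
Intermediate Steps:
z(c) = 2*c*(2 + c) (z(c) = (2*c)*(2 + c) = 2*c*(2 + c))
P(M, B) = -4 - B (P(M, B) = (4 + B)*(-1) = -4 - B)
O(E, L) = -9 + E*L
p = -768 (p = (-4 - 1*4)*(2*6*(2 + 6)) = (-4 - 4)*(2*6*8) = -8*96 = -768)
O(18, -1)*p = (-9 + 18*(-1))*(-768) = (-9 - 18)*(-768) = -27*(-768) = 20736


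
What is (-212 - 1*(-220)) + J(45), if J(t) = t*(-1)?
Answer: -37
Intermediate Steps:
J(t) = -t
(-212 - 1*(-220)) + J(45) = (-212 - 1*(-220)) - 1*45 = (-212 + 220) - 45 = 8 - 45 = -37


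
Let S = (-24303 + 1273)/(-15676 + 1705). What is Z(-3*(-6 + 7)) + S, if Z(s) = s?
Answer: -18883/13971 ≈ -1.3516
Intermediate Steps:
S = 23030/13971 (S = -23030/(-13971) = -23030*(-1/13971) = 23030/13971 ≈ 1.6484)
Z(-3*(-6 + 7)) + S = -3*(-6 + 7) + 23030/13971 = -3*1 + 23030/13971 = -3 + 23030/13971 = -18883/13971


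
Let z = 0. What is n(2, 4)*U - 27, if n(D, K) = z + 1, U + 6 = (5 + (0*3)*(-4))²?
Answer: -8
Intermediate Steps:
U = 19 (U = -6 + (5 + (0*3)*(-4))² = -6 + (5 + 0*(-4))² = -6 + (5 + 0)² = -6 + 5² = -6 + 25 = 19)
n(D, K) = 1 (n(D, K) = 0 + 1 = 1)
n(2, 4)*U - 27 = 1*19 - 27 = 19 - 27 = -8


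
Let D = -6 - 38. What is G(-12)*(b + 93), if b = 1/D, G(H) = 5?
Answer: 20455/44 ≈ 464.89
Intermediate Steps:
D = -44
b = -1/44 (b = 1/(-44) = -1/44 ≈ -0.022727)
G(-12)*(b + 93) = 5*(-1/44 + 93) = 5*(4091/44) = 20455/44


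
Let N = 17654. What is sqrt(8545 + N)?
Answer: 3*sqrt(2911) ≈ 161.86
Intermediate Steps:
sqrt(8545 + N) = sqrt(8545 + 17654) = sqrt(26199) = 3*sqrt(2911)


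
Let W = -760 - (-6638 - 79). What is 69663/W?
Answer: 69663/5957 ≈ 11.694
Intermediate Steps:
W = 5957 (W = -760 - 1*(-6717) = -760 + 6717 = 5957)
69663/W = 69663/5957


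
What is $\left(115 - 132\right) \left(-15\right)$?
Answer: $255$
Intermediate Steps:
$\left(115 - 132\right) \left(-15\right) = \left(-17\right) \left(-15\right) = 255$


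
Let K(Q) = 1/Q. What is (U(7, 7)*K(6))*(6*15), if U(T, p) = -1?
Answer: -15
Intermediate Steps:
(U(7, 7)*K(6))*(6*15) = (-1/6)*(6*15) = -1*⅙*90 = -⅙*90 = -15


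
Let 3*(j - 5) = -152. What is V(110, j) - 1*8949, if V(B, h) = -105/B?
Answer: -196899/22 ≈ -8950.0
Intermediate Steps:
j = -137/3 (j = 5 + (⅓)*(-152) = 5 - 152/3 = -137/3 ≈ -45.667)
V(110, j) - 1*8949 = -105/110 - 1*8949 = -105*1/110 - 8949 = -21/22 - 8949 = -196899/22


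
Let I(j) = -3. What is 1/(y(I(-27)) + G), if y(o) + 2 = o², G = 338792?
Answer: 1/338799 ≈ 2.9516e-6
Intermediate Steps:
y(o) = -2 + o²
1/(y(I(-27)) + G) = 1/((-2 + (-3)²) + 338792) = 1/((-2 + 9) + 338792) = 1/(7 + 338792) = 1/338799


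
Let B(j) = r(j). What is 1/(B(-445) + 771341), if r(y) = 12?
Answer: 1/771353 ≈ 1.2964e-6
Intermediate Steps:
B(j) = 12
1/(B(-445) + 771341) = 1/(12 + 771341) = 1/771353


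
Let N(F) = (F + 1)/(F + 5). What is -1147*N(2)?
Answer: -3441/7 ≈ -491.57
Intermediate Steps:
N(F) = (1 + F)/(5 + F)
-1147*N(2) = -1147*(1 + 2)/(5 + 2) = -1147*3/7 = -3441/7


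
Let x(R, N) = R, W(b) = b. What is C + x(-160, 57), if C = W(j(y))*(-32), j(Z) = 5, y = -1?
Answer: -320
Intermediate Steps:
C = -160 (C = 5*(-32) = -160)
C + x(-160, 57) = -160 - 160 = -320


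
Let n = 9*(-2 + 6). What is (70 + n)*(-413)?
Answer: -43778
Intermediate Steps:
n = 36 (n = 9*4 = 36)
(70 + n)*(-413) = (70 + 36)*(-413) = 106*(-413) = -43778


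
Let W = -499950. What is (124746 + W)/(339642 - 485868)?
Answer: 62534/24371 ≈ 2.5659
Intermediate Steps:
(124746 + W)/(339642 - 485868) = (124746 - 499950)/(339642 - 485868) = -375204/(-146226) = -375204*(-1/146226) = 62534/24371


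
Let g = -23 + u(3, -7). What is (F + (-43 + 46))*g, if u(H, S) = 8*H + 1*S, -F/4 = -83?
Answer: -2010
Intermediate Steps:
F = 332 (F = -4*(-83) = 332)
u(H, S) = S + 8*H (u(H, S) = 8*H + S = S + 8*H)
g = -6 (g = -23 + (-7 + 8*3) = -23 + (-7 + 24) = -23 + 17 = -6)
(F + (-43 + 46))*g = (332 + (-43 + 46))*(-6) = (332 + 3)*(-6) = 335*(-6) = -2010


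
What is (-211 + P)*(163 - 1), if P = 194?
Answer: -2754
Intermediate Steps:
(-211 + P)*(163 - 1) = (-211 + 194)*(163 - 1) = -17*162 = -2754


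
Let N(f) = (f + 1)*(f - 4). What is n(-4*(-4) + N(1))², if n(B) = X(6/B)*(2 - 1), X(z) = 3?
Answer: 9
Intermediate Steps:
N(f) = (1 + f)*(-4 + f)
n(B) = 3 (n(B) = 3*(2 - 1) = 3*1 = 3)
n(-4*(-4) + N(1))² = 3² = 9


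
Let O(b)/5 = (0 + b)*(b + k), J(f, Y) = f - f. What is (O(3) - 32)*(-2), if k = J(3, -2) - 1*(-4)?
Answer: -146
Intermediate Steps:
J(f, Y) = 0
k = 4 (k = 0 - 1*(-4) = 0 + 4 = 4)
O(b) = 5*b*(4 + b) (O(b) = 5*((0 + b)*(b + 4)) = 5*(b*(4 + b)) = 5*b*(4 + b))
(O(3) - 32)*(-2) = (5*3*(4 + 3) - 32)*(-2) = (5*3*7 - 32)*(-2) = (105 - 32)*(-2) = 73*(-2) = -146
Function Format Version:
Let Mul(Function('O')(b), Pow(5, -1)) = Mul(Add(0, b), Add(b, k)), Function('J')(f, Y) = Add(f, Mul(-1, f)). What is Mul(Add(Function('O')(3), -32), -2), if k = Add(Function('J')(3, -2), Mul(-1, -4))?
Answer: -146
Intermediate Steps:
Function('J')(f, Y) = 0
k = 4 (k = Add(0, Mul(-1, -4)) = Add(0, 4) = 4)
Function('O')(b) = Mul(5, b, Add(4, b)) (Function('O')(b) = Mul(5, Mul(Add(0, b), Add(b, 4))) = Mul(5, Mul(b, Add(4, b))) = Mul(5, b, Add(4, b)))
Mul(Add(Function('O')(3), -32), -2) = Mul(Add(Mul(5, 3, Add(4, 3)), -32), -2) = Mul(Add(Mul(5, 3, 7), -32), -2) = Mul(Add(105, -32), -2) = Mul(73, -2) = -146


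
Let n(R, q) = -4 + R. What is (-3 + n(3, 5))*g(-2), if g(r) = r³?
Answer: 32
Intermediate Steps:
(-3 + n(3, 5))*g(-2) = (-3 + (-4 + 3))*(-2)³ = (-3 - 1)*(-8) = -4*(-8) = 32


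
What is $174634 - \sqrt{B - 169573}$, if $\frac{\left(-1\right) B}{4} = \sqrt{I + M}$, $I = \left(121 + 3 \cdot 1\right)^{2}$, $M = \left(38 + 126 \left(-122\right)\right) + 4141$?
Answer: $174634 - \sqrt{-169573 - 4 \sqrt{4183}} \approx 1.7463 \cdot 10^{5} - 412.11 i$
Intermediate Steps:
$M = -11193$ ($M = \left(38 - 15372\right) + 4141 = -15334 + 4141 = -11193$)
$I = 15376$ ($I = \left(121 + 3\right)^{2} = 124^{2} = 15376$)
$B = - 4 \sqrt{4183}$ ($B = - 4 \sqrt{15376 - 11193} = - 4 \sqrt{4183} \approx -258.7$)
$174634 - \sqrt{B - 169573} = 174634 - \sqrt{- 4 \sqrt{4183} - 169573} = 174634 - \sqrt{-169573 - 4 \sqrt{4183}}$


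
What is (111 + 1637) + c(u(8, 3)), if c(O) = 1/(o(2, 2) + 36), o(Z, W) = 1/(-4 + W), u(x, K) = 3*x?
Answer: 124110/71 ≈ 1748.0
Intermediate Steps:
c(O) = 2/71 (c(O) = 1/(1/(-4 + 2) + 36) = 1/(1/(-2) + 36) = 1/(-½ + 36) = 1/(71/2) = 2/71)
(111 + 1637) + c(u(8, 3)) = (111 + 1637) + 2/71 = 1748 + 2/71 = 124110/71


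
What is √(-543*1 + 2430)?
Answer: √1887 ≈ 43.440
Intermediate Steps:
√(-543*1 + 2430) = √(-543 + 2430) = √1887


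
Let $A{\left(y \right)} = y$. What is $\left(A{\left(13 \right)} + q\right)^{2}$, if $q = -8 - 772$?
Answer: $588289$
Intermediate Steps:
$q = -780$ ($q = -8 - 772 = -780$)
$\left(A{\left(13 \right)} + q\right)^{2} = \left(13 - 780\right)^{2} = \left(-767\right)^{2} = 588289$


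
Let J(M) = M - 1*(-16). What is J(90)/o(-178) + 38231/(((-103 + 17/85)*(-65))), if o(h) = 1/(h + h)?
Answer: -252113721/6682 ≈ -37730.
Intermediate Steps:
o(h) = 1/(2*h)
J(M) = 16 + M (J(M) = M + 16 = 16 + M)
J(90)/o(-178) + 38231/(((-103 + 17/85)*(-65))) = (16 + 90)/(((½)/(-178))) + 38231/(((-103 + 17/85)*(-65))) = 106/(((½)*(-1/178))) + 38231/(((-103 + 17*(1/85))*(-65))) = 106/(-1/356) + 38231/(((-103 + ⅕)*(-65))) = 106*(-356) + 38231/((-514/5*(-65))) = -37736 + 38231/6682 = -252113721/6682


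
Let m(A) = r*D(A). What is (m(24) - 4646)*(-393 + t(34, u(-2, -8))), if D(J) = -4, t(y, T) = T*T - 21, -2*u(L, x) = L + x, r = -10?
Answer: 1791734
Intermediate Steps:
u(L, x) = -L/2 - x/2 (u(L, x) = -(L + x)/2 = -L/2 - x/2)
t(y, T) = -21 + T² (t(y, T) = T² - 21 = -21 + T²)
m(A) = 40 (m(A) = -10*(-4) = 40)
(m(24) - 4646)*(-393 + t(34, u(-2, -8))) = (40 - 4646)*(-393 + (-21 + (-½*(-2) - ½*(-8))²)) = -4606*(-393 + (-21 + (1 + 4)²)) = -4606*(-393 + (-21 + 5²)) = -4606*(-393 + (-21 + 25)) = -4606*(-393 + 4) = -4606*(-389) = 1791734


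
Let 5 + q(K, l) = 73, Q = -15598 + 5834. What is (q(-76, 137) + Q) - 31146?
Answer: -40842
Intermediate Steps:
Q = -9764
q(K, l) = 68 (q(K, l) = -5 + 73 = 68)
(q(-76, 137) + Q) - 31146 = (68 - 9764) - 31146 = -9696 - 31146 = -40842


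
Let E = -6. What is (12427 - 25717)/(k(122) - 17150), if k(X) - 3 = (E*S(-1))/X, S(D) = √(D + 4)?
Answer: 423977493615/547023482531 - 1216035*√3/547023482531 ≈ 0.77506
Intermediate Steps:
S(D) = √(4 + D)
k(X) = 3 - 6*√3/X (k(X) = 3 + (-6*√(4 - 1))/X = 3 + (-6*√3)/X = 3 - 6*√3/X)
(12427 - 25717)/(k(122) - 17150) = (12427 - 25717)/((3 - 6*√3/122) - 17150) = -13290/((3 - 6*√3*1/122) - 17150) = -13290/((3 - 3*√3/61) - 17150) = -13290/(-17147 - 3*√3/61)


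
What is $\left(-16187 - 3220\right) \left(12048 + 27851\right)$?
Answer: $-774319893$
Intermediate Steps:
$\left(-16187 - 3220\right) \left(12048 + 27851\right) = \left(-16187 - 3220\right) 39899 = \left(-19407\right) 39899 = -774319893$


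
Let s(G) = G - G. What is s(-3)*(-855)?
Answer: 0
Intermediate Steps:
s(G) = 0
s(-3)*(-855) = 0*(-855) = 0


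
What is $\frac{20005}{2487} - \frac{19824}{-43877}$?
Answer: $\frac{927061673}{109122099} \approx 8.4956$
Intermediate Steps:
$\frac{20005}{2487} - \frac{19824}{-43877} = 20005 \cdot \frac{1}{2487} - - \frac{19824}{43877} = \frac{20005}{2487} + \frac{19824}{43877} = \frac{927061673}{109122099}$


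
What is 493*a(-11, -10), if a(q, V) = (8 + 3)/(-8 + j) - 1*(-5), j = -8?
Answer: 34017/16 ≈ 2126.1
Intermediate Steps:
a(q, V) = 69/16 (a(q, V) = (8 + 3)/(-8 - 8) - 1*(-5) = 11/(-16) + 5 = 11*(-1/16) + 5 = -11/16 + 5 = 69/16)
493*a(-11, -10) = 493*(69/16) = 34017/16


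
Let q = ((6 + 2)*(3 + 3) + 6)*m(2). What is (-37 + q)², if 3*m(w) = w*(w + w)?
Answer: 11449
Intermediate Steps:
m(w) = 2*w²/3 (m(w) = (w*(w + w))/3 = (w*(2*w))/3 = (2*w²)/3 = 2*w²/3)
q = 144 (q = ((6 + 2)*(3 + 3) + 6)*((⅔)*2²) = (8*6 + 6)*((⅔)*4) = (48 + 6)*(8/3) = 54*(8/3) = 144)
(-37 + q)² = (-37 + 144)² = 107² = 11449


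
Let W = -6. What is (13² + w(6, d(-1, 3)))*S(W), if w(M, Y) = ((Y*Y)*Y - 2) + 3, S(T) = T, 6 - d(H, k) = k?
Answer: -1182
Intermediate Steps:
d(H, k) = 6 - k
w(M, Y) = 1 + Y³ (w(M, Y) = (Y²*Y - 2) + 3 = (Y³ - 2) + 3 = (-2 + Y³) + 3 = 1 + Y³)
(13² + w(6, d(-1, 3)))*S(W) = (13² + (1 + (6 - 1*3)³))*(-6) = (169 + (1 + (6 - 3)³))*(-6) = (169 + (1 + 3³))*(-6) = (169 + (1 + 27))*(-6) = (169 + 28)*(-6) = 197*(-6) = -1182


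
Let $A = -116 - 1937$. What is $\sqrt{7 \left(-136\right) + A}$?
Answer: $i \sqrt{3005} \approx 54.818 i$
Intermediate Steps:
$A = -2053$
$\sqrt{7 \left(-136\right) + A} = \sqrt{7 \left(-136\right) - 2053} = \sqrt{-952 - 2053} = \sqrt{-3005} = i \sqrt{3005}$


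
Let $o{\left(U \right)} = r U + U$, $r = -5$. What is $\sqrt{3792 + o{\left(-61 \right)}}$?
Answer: $2 \sqrt{1009} \approx 63.53$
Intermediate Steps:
$o{\left(U \right)} = - 4 U$ ($o{\left(U \right)} = - 5 U + U = - 4 U$)
$\sqrt{3792 + o{\left(-61 \right)}} = \sqrt{3792 - -244} = \sqrt{3792 + 244} = \sqrt{4036} = 2 \sqrt{1009}$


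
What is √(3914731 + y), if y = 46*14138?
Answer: 9*√56359 ≈ 2136.6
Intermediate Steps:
y = 650348
√(3914731 + y) = √(3914731 + 650348) = √4565079 = 9*√56359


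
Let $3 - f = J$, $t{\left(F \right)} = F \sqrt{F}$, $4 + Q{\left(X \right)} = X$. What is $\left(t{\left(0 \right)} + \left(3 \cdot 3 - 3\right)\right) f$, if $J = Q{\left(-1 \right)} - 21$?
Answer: $174$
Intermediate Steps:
$Q{\left(X \right)} = -4 + X$
$t{\left(F \right)} = F^{\frac{3}{2}}$
$J = -26$ ($J = \left(-4 - 1\right) - 21 = -5 - 21 = -26$)
$f = 29$ ($f = 3 - -26 = 3 + 26 = 29$)
$\left(t{\left(0 \right)} + \left(3 \cdot 3 - 3\right)\right) f = \left(0^{\frac{3}{2}} + \left(3 \cdot 3 - 3\right)\right) 29 = \left(0 + \left(9 - 3\right)\right) 29 = \left(0 + 6\right) 29 = 6 \cdot 29 = 174$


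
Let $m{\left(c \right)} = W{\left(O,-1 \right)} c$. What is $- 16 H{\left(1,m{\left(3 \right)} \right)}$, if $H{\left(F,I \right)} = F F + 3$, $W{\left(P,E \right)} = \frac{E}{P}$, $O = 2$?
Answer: $-64$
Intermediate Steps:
$m{\left(c \right)} = - \frac{c}{2}$ ($m{\left(c \right)} = - \frac{1}{2} c = \left(-1\right) \frac{1}{2} c = - \frac{c}{2}$)
$H{\left(F,I \right)} = 3 + F^{2}$ ($H{\left(F,I \right)} = F^{2} + 3 = 3 + F^{2}$)
$- 16 H{\left(1,m{\left(3 \right)} \right)} = - 16 \left(3 + 1^{2}\right) = - 16 \left(3 + 1\right) = \left(-16\right) 4 = -64$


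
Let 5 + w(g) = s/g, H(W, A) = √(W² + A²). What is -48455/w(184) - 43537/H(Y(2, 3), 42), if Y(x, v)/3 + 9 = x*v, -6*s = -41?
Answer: 53494320/5479 - 43537*√205/615 ≈ 8749.9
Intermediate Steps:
s = 41/6 (s = -⅙*(-41) = 41/6 ≈ 6.8333)
Y(x, v) = -27 + 3*v*x (Y(x, v) = -27 + 3*(x*v) = -27 + 3*(v*x) = -27 + 3*v*x)
H(W, A) = √(A² + W²)
w(g) = -5 + 41/(6*g)
-48455/w(184) - 43537/H(Y(2, 3), 42) = -48455/(-5 + (41/6)/184) - 43537/√(42² + (-27 + 3*3*2)²) = -48455/(-5 + (41/6)*(1/184)) - 43537/√(1764 + (-27 + 18)²) = -48455/(-5 + 41/1104) - 43537/√(1764 + (-9)²) = -48455/(-5479/1104) - 43537/√(1764 + 81) = -48455*(-1104/5479) - 43537*√205/615 = 53494320/5479 - 43537*√205/615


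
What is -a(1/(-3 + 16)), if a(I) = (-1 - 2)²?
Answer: -9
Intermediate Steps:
a(I) = 9 (a(I) = (-3)² = 9)
-a(1/(-3 + 16)) = -1*9 = -9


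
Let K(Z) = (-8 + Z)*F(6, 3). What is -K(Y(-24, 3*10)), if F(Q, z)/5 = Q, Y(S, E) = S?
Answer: 960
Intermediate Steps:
F(Q, z) = 5*Q
K(Z) = -240 + 30*Z (K(Z) = (-8 + Z)*(5*6) = (-8 + Z)*30 = -240 + 30*Z)
-K(Y(-24, 3*10)) = -(-240 + 30*(-24)) = -(-240 - 720) = -1*(-960) = 960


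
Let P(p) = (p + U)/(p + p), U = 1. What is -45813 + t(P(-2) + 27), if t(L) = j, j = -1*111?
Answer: -45924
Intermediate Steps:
P(p) = (1 + p)/(2*p) (P(p) = (p + 1)/(p + p) = (1 + p)/((2*p)) = (1 + p)*(1/(2*p)) = (1 + p)/(2*p))
j = -111
t(L) = -111
-45813 + t(P(-2) + 27) = -45813 - 111 = -45924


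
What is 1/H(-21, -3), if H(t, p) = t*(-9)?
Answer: 1/189 ≈ 0.0052910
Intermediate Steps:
H(t, p) = -9*t
1/H(-21, -3) = 1/(-9*(-21)) = 1/189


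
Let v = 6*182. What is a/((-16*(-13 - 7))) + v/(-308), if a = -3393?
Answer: -49803/3520 ≈ -14.149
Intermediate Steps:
v = 1092
a/((-16*(-13 - 7))) + v/(-308) = -3393*(-1/(16*(-13 - 7))) + 1092/(-308) = -3393/((-16*(-20))) + 1092*(-1/308) = -3393/320 - 39/11 = -49803/3520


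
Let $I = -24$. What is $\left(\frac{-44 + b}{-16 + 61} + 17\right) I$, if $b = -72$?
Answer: $- \frac{5192}{15} \approx -346.13$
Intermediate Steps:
$\left(\frac{-44 + b}{-16 + 61} + 17\right) I = \left(\frac{-44 - 72}{-16 + 61} + 17\right) \left(-24\right) = \left(- \frac{116}{45} + 17\right) \left(-24\right) = \frac{649}{45} \left(-24\right) = - \frac{5192}{15}$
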